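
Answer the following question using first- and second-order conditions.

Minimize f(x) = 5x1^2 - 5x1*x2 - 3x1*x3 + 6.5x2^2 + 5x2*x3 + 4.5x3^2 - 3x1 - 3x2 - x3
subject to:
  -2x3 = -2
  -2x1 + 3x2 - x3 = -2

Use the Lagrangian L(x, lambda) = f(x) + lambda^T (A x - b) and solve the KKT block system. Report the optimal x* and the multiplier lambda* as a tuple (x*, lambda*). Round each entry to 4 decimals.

Form the Lagrangian:
  L(x, lambda) = (1/2) x^T Q x + c^T x + lambda^T (A x - b)
Stationarity (grad_x L = 0): Q x + c + A^T lambda = 0.
Primal feasibility: A x = b.

This gives the KKT block system:
  [ Q   A^T ] [ x     ]   [-c ]
  [ A    0  ] [ lambda ] = [ b ]

Solving the linear system:
  x*      = (0.6463, 0.0976, 1)
  lambda* = (3.2805, -0.0122)
  f(x*)   = 1.6524

x* = (0.6463, 0.0976, 1), lambda* = (3.2805, -0.0122)


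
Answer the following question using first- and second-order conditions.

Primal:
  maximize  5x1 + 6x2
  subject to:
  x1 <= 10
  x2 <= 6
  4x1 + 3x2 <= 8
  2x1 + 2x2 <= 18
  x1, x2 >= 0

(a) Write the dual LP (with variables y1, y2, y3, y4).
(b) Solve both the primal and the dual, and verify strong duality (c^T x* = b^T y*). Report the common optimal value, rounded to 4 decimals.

The standard primal-dual pair for 'max c^T x s.t. A x <= b, x >= 0' is:
  Dual:  min b^T y  s.t.  A^T y >= c,  y >= 0.

So the dual LP is:
  minimize  10y1 + 6y2 + 8y3 + 18y4
  subject to:
    y1 + 4y3 + 2y4 >= 5
    y2 + 3y3 + 2y4 >= 6
    y1, y2, y3, y4 >= 0

Solving the primal: x* = (0, 2.6667).
  primal value c^T x* = 16.
Solving the dual: y* = (0, 0, 2, 0).
  dual value b^T y* = 16.
Strong duality: c^T x* = b^T y*. Confirmed.

16


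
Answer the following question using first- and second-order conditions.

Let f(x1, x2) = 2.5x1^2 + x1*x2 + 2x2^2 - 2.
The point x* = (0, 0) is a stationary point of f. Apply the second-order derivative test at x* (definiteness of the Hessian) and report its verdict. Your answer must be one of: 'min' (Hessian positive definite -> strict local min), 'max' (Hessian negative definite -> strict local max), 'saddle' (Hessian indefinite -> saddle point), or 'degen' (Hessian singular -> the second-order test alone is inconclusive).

Compute the Hessian H = grad^2 f:
  H = [[5, 1], [1, 4]]
Verify stationarity: grad f(x*) = H x* + g = (0, 0).
Eigenvalues of H: 3.382, 5.618.
Both eigenvalues > 0, so H is positive definite -> x* is a strict local min.

min


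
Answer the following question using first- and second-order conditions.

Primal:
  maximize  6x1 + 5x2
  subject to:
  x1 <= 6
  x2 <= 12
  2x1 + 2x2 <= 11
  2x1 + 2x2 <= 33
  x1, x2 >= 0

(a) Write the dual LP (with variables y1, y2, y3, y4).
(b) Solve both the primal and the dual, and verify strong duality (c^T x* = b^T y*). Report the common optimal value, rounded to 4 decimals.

The standard primal-dual pair for 'max c^T x s.t. A x <= b, x >= 0' is:
  Dual:  min b^T y  s.t.  A^T y >= c,  y >= 0.

So the dual LP is:
  minimize  6y1 + 12y2 + 11y3 + 33y4
  subject to:
    y1 + 2y3 + 2y4 >= 6
    y2 + 2y3 + 2y4 >= 5
    y1, y2, y3, y4 >= 0

Solving the primal: x* = (5.5, 0).
  primal value c^T x* = 33.
Solving the dual: y* = (0, 0, 3, 0).
  dual value b^T y* = 33.
Strong duality: c^T x* = b^T y*. Confirmed.

33


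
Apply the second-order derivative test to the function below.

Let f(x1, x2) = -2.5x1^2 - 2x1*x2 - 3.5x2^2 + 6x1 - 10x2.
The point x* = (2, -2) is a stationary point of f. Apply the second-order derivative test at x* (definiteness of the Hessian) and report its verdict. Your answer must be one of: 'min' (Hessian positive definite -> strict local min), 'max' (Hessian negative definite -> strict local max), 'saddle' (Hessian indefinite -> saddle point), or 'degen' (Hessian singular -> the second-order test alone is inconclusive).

Compute the Hessian H = grad^2 f:
  H = [[-5, -2], [-2, -7]]
Verify stationarity: grad f(x*) = H x* + g = (0, 0).
Eigenvalues of H: -8.2361, -3.7639.
Both eigenvalues < 0, so H is negative definite -> x* is a strict local max.

max


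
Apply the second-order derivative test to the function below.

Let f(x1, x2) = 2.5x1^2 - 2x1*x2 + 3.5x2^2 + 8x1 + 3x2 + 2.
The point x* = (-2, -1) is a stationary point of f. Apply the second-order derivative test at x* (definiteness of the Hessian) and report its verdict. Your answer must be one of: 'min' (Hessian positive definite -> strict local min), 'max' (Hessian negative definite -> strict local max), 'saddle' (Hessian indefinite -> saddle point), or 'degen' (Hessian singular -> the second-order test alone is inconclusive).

Compute the Hessian H = grad^2 f:
  H = [[5, -2], [-2, 7]]
Verify stationarity: grad f(x*) = H x* + g = (0, 0).
Eigenvalues of H: 3.7639, 8.2361.
Both eigenvalues > 0, so H is positive definite -> x* is a strict local min.

min


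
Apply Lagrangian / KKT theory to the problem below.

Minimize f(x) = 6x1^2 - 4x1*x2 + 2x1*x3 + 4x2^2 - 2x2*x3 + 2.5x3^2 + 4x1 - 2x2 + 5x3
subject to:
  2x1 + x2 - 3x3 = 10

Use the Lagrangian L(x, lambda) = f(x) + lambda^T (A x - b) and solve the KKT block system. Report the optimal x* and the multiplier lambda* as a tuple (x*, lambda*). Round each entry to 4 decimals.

Form the Lagrangian:
  L(x, lambda) = (1/2) x^T Q x + c^T x + lambda^T (A x - b)
Stationarity (grad_x L = 0): Q x + c + A^T lambda = 0.
Primal feasibility: A x = b.

This gives the KKT block system:
  [ Q   A^T ] [ x     ]   [-c ]
  [ A    0  ] [ lambda ] = [ b ]

Solving the linear system:
  x*      = (0.6646, 0.2195, -2.8171)
  lambda* = (-2.7317)
  f(x*)   = 7.7256

x* = (0.6646, 0.2195, -2.8171), lambda* = (-2.7317)


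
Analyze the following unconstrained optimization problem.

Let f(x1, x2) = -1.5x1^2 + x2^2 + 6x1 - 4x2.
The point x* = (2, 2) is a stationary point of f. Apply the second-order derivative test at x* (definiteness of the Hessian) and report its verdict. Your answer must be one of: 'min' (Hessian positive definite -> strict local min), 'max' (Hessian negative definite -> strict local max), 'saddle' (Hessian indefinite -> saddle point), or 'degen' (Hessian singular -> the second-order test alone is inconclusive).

Compute the Hessian H = grad^2 f:
  H = [[-3, 0], [0, 2]]
Verify stationarity: grad f(x*) = H x* + g = (0, 0).
Eigenvalues of H: -3, 2.
Eigenvalues have mixed signs, so H is indefinite -> x* is a saddle point.

saddle


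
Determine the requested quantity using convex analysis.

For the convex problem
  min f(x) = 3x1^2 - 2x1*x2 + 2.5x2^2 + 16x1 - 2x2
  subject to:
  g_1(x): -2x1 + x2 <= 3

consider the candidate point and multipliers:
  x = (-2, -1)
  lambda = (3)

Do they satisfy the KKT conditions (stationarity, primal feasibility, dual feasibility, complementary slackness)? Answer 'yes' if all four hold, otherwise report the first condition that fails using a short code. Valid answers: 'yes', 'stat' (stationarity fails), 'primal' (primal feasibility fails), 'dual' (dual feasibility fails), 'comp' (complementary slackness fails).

Gradient of f: grad f(x) = Q x + c = (6, -3)
Constraint values g_i(x) = a_i^T x - b_i:
  g_1((-2, -1)) = 0
Stationarity residual: grad f(x) + sum_i lambda_i a_i = (0, 0)
  -> stationarity OK
Primal feasibility (all g_i <= 0): OK
Dual feasibility (all lambda_i >= 0): OK
Complementary slackness (lambda_i * g_i(x) = 0 for all i): OK

Verdict: yes, KKT holds.

yes


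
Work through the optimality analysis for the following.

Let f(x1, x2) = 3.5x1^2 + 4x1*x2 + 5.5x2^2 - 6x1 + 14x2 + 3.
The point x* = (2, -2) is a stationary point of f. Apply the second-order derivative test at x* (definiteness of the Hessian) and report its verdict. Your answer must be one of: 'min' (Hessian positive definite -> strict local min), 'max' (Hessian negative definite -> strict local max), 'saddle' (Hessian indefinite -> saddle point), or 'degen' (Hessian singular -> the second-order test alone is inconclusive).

Compute the Hessian H = grad^2 f:
  H = [[7, 4], [4, 11]]
Verify stationarity: grad f(x*) = H x* + g = (0, 0).
Eigenvalues of H: 4.5279, 13.4721.
Both eigenvalues > 0, so H is positive definite -> x* is a strict local min.

min


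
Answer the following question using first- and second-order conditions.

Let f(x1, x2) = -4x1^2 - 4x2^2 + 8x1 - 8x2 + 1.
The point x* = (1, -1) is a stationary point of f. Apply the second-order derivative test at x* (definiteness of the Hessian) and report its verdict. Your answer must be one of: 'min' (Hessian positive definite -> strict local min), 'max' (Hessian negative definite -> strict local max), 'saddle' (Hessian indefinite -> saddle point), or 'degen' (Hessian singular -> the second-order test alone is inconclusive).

Compute the Hessian H = grad^2 f:
  H = [[-8, 0], [0, -8]]
Verify stationarity: grad f(x*) = H x* + g = (0, 0).
Eigenvalues of H: -8, -8.
Both eigenvalues < 0, so H is negative definite -> x* is a strict local max.

max


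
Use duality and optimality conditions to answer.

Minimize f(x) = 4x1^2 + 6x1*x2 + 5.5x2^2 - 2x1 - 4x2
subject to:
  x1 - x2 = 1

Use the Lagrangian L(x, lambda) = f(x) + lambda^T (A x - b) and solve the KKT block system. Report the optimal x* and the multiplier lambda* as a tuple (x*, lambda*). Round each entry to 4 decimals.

Form the Lagrangian:
  L(x, lambda) = (1/2) x^T Q x + c^T x + lambda^T (A x - b)
Stationarity (grad_x L = 0): Q x + c + A^T lambda = 0.
Primal feasibility: A x = b.

This gives the KKT block system:
  [ Q   A^T ] [ x     ]   [-c ]
  [ A    0  ] [ lambda ] = [ b ]

Solving the linear system:
  x*      = (0.7419, -0.2581)
  lambda* = (-2.3871)
  f(x*)   = 0.9677

x* = (0.7419, -0.2581), lambda* = (-2.3871)


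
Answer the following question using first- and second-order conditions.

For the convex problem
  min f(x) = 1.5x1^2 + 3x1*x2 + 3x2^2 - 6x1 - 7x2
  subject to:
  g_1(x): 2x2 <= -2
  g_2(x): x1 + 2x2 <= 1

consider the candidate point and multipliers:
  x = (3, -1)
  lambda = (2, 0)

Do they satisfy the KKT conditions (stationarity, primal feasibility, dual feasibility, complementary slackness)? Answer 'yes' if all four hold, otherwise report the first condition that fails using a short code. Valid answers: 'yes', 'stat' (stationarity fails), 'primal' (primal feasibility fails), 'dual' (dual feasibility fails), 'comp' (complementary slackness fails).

Gradient of f: grad f(x) = Q x + c = (0, -4)
Constraint values g_i(x) = a_i^T x - b_i:
  g_1((3, -1)) = 0
  g_2((3, -1)) = 0
Stationarity residual: grad f(x) + sum_i lambda_i a_i = (0, 0)
  -> stationarity OK
Primal feasibility (all g_i <= 0): OK
Dual feasibility (all lambda_i >= 0): OK
Complementary slackness (lambda_i * g_i(x) = 0 for all i): OK

Verdict: yes, KKT holds.

yes


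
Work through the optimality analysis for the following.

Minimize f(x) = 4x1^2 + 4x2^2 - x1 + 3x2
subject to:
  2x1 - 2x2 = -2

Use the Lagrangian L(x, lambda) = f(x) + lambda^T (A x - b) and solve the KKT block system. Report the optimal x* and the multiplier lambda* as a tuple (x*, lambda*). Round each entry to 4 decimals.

Form the Lagrangian:
  L(x, lambda) = (1/2) x^T Q x + c^T x + lambda^T (A x - b)
Stationarity (grad_x L = 0): Q x + c + A^T lambda = 0.
Primal feasibility: A x = b.

This gives the KKT block system:
  [ Q   A^T ] [ x     ]   [-c ]
  [ A    0  ] [ lambda ] = [ b ]

Solving the linear system:
  x*      = (-0.625, 0.375)
  lambda* = (3)
  f(x*)   = 3.875

x* = (-0.625, 0.375), lambda* = (3)


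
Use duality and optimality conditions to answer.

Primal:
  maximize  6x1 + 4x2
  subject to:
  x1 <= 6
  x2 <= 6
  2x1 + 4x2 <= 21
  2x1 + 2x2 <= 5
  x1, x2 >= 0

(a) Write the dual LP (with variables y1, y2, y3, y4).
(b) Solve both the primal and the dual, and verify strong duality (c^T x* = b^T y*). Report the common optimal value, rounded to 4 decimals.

The standard primal-dual pair for 'max c^T x s.t. A x <= b, x >= 0' is:
  Dual:  min b^T y  s.t.  A^T y >= c,  y >= 0.

So the dual LP is:
  minimize  6y1 + 6y2 + 21y3 + 5y4
  subject to:
    y1 + 2y3 + 2y4 >= 6
    y2 + 4y3 + 2y4 >= 4
    y1, y2, y3, y4 >= 0

Solving the primal: x* = (2.5, 0).
  primal value c^T x* = 15.
Solving the dual: y* = (0, 0, 0, 3).
  dual value b^T y* = 15.
Strong duality: c^T x* = b^T y*. Confirmed.

15


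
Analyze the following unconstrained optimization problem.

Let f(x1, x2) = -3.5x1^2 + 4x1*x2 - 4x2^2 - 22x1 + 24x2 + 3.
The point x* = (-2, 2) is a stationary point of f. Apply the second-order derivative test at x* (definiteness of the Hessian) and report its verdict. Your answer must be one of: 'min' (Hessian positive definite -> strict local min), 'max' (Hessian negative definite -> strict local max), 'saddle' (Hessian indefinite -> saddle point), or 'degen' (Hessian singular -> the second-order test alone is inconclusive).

Compute the Hessian H = grad^2 f:
  H = [[-7, 4], [4, -8]]
Verify stationarity: grad f(x*) = H x* + g = (0, 0).
Eigenvalues of H: -11.5311, -3.4689.
Both eigenvalues < 0, so H is negative definite -> x* is a strict local max.

max


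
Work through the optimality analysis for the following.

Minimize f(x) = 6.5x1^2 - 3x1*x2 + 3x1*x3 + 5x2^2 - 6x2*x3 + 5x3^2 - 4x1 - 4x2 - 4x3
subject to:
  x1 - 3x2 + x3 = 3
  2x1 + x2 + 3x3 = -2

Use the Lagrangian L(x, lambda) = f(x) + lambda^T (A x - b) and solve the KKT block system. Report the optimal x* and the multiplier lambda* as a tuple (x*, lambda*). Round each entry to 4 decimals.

Form the Lagrangian:
  L(x, lambda) = (1/2) x^T Q x + c^T x + lambda^T (A x - b)
Stationarity (grad_x L = 0): Q x + c + A^T lambda = 0.
Primal feasibility: A x = b.

This gives the KKT block system:
  [ Q   A^T ] [ x     ]   [-c ]
  [ A    0  ] [ lambda ] = [ b ]

Solving the linear system:
  x*      = (0.188, -1.0812, -0.4316)
  lambda* = (-3.7094, 1.6581)
  f(x*)   = 9.8718

x* = (0.188, -1.0812, -0.4316), lambda* = (-3.7094, 1.6581)


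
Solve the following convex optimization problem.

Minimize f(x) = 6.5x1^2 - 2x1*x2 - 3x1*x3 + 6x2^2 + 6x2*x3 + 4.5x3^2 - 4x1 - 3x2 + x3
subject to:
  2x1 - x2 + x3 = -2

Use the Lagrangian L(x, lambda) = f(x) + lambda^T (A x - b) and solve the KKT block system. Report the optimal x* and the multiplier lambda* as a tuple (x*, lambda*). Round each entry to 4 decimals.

Form the Lagrangian:
  L(x, lambda) = (1/2) x^T Q x + c^T x + lambda^T (A x - b)
Stationarity (grad_x L = 0): Q x + c + A^T lambda = 0.
Primal feasibility: A x = b.

This gives the KKT block system:
  [ Q   A^T ] [ x     ]   [-c ]
  [ A    0  ] [ lambda ] = [ b ]

Solving the linear system:
  x*      = (-0.0863, 0.8782, -0.9492)
  lambda* = (2.0152)
  f(x*)   = 0.3959

x* = (-0.0863, 0.8782, -0.9492), lambda* = (2.0152)


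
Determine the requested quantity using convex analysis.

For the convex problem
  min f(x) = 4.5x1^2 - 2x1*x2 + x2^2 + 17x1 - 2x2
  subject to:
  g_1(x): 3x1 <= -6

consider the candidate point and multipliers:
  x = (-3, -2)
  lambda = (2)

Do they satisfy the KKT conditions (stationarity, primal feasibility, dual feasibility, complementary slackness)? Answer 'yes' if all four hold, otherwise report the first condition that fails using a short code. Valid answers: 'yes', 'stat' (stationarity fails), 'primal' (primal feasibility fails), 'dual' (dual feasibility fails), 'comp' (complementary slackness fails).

Gradient of f: grad f(x) = Q x + c = (-6, 0)
Constraint values g_i(x) = a_i^T x - b_i:
  g_1((-3, -2)) = -3
Stationarity residual: grad f(x) + sum_i lambda_i a_i = (0, 0)
  -> stationarity OK
Primal feasibility (all g_i <= 0): OK
Dual feasibility (all lambda_i >= 0): OK
Complementary slackness (lambda_i * g_i(x) = 0 for all i): FAILS

Verdict: the first failing condition is complementary_slackness -> comp.

comp


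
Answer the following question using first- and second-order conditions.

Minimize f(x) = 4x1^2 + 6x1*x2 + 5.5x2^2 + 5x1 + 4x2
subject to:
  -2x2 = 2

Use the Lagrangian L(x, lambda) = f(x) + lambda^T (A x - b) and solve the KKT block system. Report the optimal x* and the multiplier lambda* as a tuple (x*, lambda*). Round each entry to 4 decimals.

Form the Lagrangian:
  L(x, lambda) = (1/2) x^T Q x + c^T x + lambda^T (A x - b)
Stationarity (grad_x L = 0): Q x + c + A^T lambda = 0.
Primal feasibility: A x = b.

This gives the KKT block system:
  [ Q   A^T ] [ x     ]   [-c ]
  [ A    0  ] [ lambda ] = [ b ]

Solving the linear system:
  x*      = (0.125, -1)
  lambda* = (-3.125)
  f(x*)   = 1.4375

x* = (0.125, -1), lambda* = (-3.125)


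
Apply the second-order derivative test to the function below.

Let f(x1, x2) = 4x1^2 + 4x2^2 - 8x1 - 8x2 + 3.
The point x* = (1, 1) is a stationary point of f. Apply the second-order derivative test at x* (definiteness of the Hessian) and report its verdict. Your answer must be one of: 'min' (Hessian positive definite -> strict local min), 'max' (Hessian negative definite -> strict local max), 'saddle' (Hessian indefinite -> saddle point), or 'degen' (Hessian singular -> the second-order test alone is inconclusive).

Compute the Hessian H = grad^2 f:
  H = [[8, 0], [0, 8]]
Verify stationarity: grad f(x*) = H x* + g = (0, 0).
Eigenvalues of H: 8, 8.
Both eigenvalues > 0, so H is positive definite -> x* is a strict local min.

min


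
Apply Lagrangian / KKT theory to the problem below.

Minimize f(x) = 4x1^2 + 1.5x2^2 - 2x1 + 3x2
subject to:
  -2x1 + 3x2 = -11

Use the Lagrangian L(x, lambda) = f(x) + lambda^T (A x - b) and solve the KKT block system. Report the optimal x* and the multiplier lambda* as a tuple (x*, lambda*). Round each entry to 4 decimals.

Form the Lagrangian:
  L(x, lambda) = (1/2) x^T Q x + c^T x + lambda^T (A x - b)
Stationarity (grad_x L = 0): Q x + c + A^T lambda = 0.
Primal feasibility: A x = b.

This gives the KKT block system:
  [ Q   A^T ] [ x     ]   [-c ]
  [ A    0  ] [ lambda ] = [ b ]

Solving the linear system:
  x*      = (0.7857, -3.1429)
  lambda* = (2.1429)
  f(x*)   = 6.2857

x* = (0.7857, -3.1429), lambda* = (2.1429)


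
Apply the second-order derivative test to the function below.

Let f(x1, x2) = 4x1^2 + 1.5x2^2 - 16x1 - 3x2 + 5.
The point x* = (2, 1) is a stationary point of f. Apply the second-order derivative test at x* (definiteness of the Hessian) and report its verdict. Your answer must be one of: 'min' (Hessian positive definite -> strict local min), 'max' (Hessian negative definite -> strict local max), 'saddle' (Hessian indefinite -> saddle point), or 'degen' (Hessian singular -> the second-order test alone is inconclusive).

Compute the Hessian H = grad^2 f:
  H = [[8, 0], [0, 3]]
Verify stationarity: grad f(x*) = H x* + g = (0, 0).
Eigenvalues of H: 3, 8.
Both eigenvalues > 0, so H is positive definite -> x* is a strict local min.

min


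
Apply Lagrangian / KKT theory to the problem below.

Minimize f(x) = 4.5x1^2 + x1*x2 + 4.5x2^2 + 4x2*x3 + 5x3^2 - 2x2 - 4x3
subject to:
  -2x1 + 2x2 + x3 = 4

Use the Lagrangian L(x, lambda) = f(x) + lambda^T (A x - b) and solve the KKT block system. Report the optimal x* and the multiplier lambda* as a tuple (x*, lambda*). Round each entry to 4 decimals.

Form the Lagrangian:
  L(x, lambda) = (1/2) x^T Q x + c^T x + lambda^T (A x - b)
Stationarity (grad_x L = 0): Q x + c + A^T lambda = 0.
Primal feasibility: A x = b.

This gives the KKT block system:
  [ Q   A^T ] [ x     ]   [-c ]
  [ A    0  ] [ lambda ] = [ b ]

Solving the linear system:
  x*      = (-0.8811, 0.9299, 0.378)
  lambda* = (-3.5)
  f(x*)   = 5.314

x* = (-0.8811, 0.9299, 0.378), lambda* = (-3.5)


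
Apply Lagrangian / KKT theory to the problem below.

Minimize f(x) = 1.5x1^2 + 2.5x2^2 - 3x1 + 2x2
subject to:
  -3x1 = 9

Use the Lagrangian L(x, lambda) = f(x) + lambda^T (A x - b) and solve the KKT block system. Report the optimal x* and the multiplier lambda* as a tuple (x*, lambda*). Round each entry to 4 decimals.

Form the Lagrangian:
  L(x, lambda) = (1/2) x^T Q x + c^T x + lambda^T (A x - b)
Stationarity (grad_x L = 0): Q x + c + A^T lambda = 0.
Primal feasibility: A x = b.

This gives the KKT block system:
  [ Q   A^T ] [ x     ]   [-c ]
  [ A    0  ] [ lambda ] = [ b ]

Solving the linear system:
  x*      = (-3, -0.4)
  lambda* = (-4)
  f(x*)   = 22.1

x* = (-3, -0.4), lambda* = (-4)


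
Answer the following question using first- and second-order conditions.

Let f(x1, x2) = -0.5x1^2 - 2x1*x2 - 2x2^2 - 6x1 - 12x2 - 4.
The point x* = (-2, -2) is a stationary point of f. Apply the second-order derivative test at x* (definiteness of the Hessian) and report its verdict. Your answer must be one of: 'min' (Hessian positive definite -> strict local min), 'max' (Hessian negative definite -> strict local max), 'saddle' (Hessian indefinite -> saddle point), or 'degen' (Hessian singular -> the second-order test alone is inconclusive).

Compute the Hessian H = grad^2 f:
  H = [[-1, -2], [-2, -4]]
Verify stationarity: grad f(x*) = H x* + g = (0, 0).
Eigenvalues of H: -5, 0.
H has a zero eigenvalue (singular; negative semidefinite but not definite), so H is neither positive definite, negative definite, nor indefinite. The second-order test alone is inconclusive -> degen.
(Indeed, f is constant along the null direction of H through x*, so x* is not a strict local extremum.)

degen


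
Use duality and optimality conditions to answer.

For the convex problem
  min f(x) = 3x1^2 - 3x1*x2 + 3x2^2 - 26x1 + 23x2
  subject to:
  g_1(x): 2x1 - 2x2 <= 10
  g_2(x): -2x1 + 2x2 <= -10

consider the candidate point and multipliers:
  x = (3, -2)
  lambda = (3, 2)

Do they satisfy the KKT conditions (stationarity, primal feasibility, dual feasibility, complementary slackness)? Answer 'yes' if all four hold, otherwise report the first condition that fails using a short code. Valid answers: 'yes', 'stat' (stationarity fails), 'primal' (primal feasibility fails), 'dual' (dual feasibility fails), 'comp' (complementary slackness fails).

Gradient of f: grad f(x) = Q x + c = (-2, 2)
Constraint values g_i(x) = a_i^T x - b_i:
  g_1((3, -2)) = 0
  g_2((3, -2)) = 0
Stationarity residual: grad f(x) + sum_i lambda_i a_i = (0, 0)
  -> stationarity OK
Primal feasibility (all g_i <= 0): OK
Dual feasibility (all lambda_i >= 0): OK
Complementary slackness (lambda_i * g_i(x) = 0 for all i): OK

Verdict: yes, KKT holds.

yes


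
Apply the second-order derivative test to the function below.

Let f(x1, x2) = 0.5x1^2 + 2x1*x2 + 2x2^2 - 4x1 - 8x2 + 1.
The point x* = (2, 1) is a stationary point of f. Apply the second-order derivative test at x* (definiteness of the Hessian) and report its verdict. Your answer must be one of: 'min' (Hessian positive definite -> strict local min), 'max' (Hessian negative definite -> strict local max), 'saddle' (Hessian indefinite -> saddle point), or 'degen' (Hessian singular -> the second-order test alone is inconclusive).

Compute the Hessian H = grad^2 f:
  H = [[1, 2], [2, 4]]
Verify stationarity: grad f(x*) = H x* + g = (0, 0).
Eigenvalues of H: 0, 5.
H has a zero eigenvalue (singular; positive semidefinite but not definite), so H is neither positive definite, negative definite, nor indefinite. The second-order test alone is inconclusive -> degen.
(Indeed, f is constant along the null direction of H through x*, so x* is not a strict local extremum.)

degen


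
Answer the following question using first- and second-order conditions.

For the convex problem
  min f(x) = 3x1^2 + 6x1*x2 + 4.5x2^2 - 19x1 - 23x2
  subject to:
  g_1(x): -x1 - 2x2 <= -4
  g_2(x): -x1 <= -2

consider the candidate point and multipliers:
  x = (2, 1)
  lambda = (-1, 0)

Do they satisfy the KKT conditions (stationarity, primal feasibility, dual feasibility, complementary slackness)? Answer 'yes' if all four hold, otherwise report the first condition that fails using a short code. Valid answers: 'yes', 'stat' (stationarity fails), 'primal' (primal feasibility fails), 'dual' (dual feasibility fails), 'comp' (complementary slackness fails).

Gradient of f: grad f(x) = Q x + c = (-1, -2)
Constraint values g_i(x) = a_i^T x - b_i:
  g_1((2, 1)) = 0
  g_2((2, 1)) = 0
Stationarity residual: grad f(x) + sum_i lambda_i a_i = (0, 0)
  -> stationarity OK
Primal feasibility (all g_i <= 0): OK
Dual feasibility (all lambda_i >= 0): FAILS
Complementary slackness (lambda_i * g_i(x) = 0 for all i): OK

Verdict: the first failing condition is dual_feasibility -> dual.

dual


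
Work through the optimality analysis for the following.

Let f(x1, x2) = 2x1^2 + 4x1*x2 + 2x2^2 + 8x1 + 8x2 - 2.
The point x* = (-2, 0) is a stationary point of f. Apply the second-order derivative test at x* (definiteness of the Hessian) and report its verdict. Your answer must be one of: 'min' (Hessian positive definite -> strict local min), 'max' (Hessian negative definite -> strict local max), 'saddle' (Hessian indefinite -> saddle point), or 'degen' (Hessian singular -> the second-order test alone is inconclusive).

Compute the Hessian H = grad^2 f:
  H = [[4, 4], [4, 4]]
Verify stationarity: grad f(x*) = H x* + g = (0, 0).
Eigenvalues of H: 0, 8.
H has a zero eigenvalue (singular; positive semidefinite but not definite), so H is neither positive definite, negative definite, nor indefinite. The second-order test alone is inconclusive -> degen.
(Indeed, f is constant along the null direction of H through x*, so x* is not a strict local extremum.)

degen


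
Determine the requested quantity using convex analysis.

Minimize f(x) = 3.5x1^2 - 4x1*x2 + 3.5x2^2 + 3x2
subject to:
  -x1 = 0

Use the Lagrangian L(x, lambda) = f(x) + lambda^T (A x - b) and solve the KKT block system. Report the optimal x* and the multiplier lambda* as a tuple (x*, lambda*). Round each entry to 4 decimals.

Form the Lagrangian:
  L(x, lambda) = (1/2) x^T Q x + c^T x + lambda^T (A x - b)
Stationarity (grad_x L = 0): Q x + c + A^T lambda = 0.
Primal feasibility: A x = b.

This gives the KKT block system:
  [ Q   A^T ] [ x     ]   [-c ]
  [ A    0  ] [ lambda ] = [ b ]

Solving the linear system:
  x*      = (0, -0.4286)
  lambda* = (1.7143)
  f(x*)   = -0.6429

x* = (0, -0.4286), lambda* = (1.7143)


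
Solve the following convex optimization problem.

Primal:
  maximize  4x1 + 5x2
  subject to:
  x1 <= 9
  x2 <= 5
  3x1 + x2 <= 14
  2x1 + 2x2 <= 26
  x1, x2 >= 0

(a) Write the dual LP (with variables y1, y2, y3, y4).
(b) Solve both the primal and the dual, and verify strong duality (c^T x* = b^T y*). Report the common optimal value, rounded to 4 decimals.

The standard primal-dual pair for 'max c^T x s.t. A x <= b, x >= 0' is:
  Dual:  min b^T y  s.t.  A^T y >= c,  y >= 0.

So the dual LP is:
  minimize  9y1 + 5y2 + 14y3 + 26y4
  subject to:
    y1 + 3y3 + 2y4 >= 4
    y2 + y3 + 2y4 >= 5
    y1, y2, y3, y4 >= 0

Solving the primal: x* = (3, 5).
  primal value c^T x* = 37.
Solving the dual: y* = (0, 3.6667, 1.3333, 0).
  dual value b^T y* = 37.
Strong duality: c^T x* = b^T y*. Confirmed.

37


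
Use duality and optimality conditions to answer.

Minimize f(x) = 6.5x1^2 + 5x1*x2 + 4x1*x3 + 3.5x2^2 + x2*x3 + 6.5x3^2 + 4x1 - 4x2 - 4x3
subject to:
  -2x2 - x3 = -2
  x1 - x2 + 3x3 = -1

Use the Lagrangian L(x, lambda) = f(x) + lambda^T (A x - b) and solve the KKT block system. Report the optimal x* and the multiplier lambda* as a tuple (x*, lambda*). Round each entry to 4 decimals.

Form the Lagrangian:
  L(x, lambda) = (1/2) x^T Q x + c^T x + lambda^T (A x - b)
Stationarity (grad_x L = 0): Q x + c + A^T lambda = 0.
Primal feasibility: A x = b.

This gives the KKT block system:
  [ Q   A^T ] [ x     ]   [-c ]
  [ A    0  ] [ lambda ] = [ b ]

Solving the linear system:
  x*      = (-0.7754, 0.8892, 0.2215)
  lambda* = (-1.0892, 0.7477)
  f(x*)   = -4.4877

x* = (-0.7754, 0.8892, 0.2215), lambda* = (-1.0892, 0.7477)


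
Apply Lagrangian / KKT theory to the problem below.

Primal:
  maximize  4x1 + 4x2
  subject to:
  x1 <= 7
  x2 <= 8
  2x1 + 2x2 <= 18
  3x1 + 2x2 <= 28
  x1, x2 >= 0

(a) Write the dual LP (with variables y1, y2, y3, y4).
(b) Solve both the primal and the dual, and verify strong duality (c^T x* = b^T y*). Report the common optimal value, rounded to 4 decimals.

The standard primal-dual pair for 'max c^T x s.t. A x <= b, x >= 0' is:
  Dual:  min b^T y  s.t.  A^T y >= c,  y >= 0.

So the dual LP is:
  minimize  7y1 + 8y2 + 18y3 + 28y4
  subject to:
    y1 + 2y3 + 3y4 >= 4
    y2 + 2y3 + 2y4 >= 4
    y1, y2, y3, y4 >= 0

Solving the primal: x* = (7, 2).
  primal value c^T x* = 36.
Solving the dual: y* = (0, 0, 2, 0).
  dual value b^T y* = 36.
Strong duality: c^T x* = b^T y*. Confirmed.

36


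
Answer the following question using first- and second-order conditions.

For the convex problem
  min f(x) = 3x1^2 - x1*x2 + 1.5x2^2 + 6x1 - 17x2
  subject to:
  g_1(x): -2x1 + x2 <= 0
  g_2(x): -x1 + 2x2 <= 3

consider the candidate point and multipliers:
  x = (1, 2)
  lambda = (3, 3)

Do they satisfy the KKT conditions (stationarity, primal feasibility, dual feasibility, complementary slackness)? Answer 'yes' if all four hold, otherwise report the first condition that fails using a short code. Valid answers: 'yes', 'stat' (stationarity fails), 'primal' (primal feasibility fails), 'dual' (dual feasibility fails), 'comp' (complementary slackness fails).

Gradient of f: grad f(x) = Q x + c = (10, -12)
Constraint values g_i(x) = a_i^T x - b_i:
  g_1((1, 2)) = 0
  g_2((1, 2)) = 0
Stationarity residual: grad f(x) + sum_i lambda_i a_i = (1, -3)
  -> stationarity FAILS
Primal feasibility (all g_i <= 0): OK
Dual feasibility (all lambda_i >= 0): OK
Complementary slackness (lambda_i * g_i(x) = 0 for all i): OK

Verdict: the first failing condition is stationarity -> stat.

stat


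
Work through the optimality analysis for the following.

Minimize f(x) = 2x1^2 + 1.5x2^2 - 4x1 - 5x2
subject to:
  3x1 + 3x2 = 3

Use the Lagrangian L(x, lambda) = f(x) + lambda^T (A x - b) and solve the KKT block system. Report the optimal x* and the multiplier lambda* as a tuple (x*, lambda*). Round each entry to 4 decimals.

Form the Lagrangian:
  L(x, lambda) = (1/2) x^T Q x + c^T x + lambda^T (A x - b)
Stationarity (grad_x L = 0): Q x + c + A^T lambda = 0.
Primal feasibility: A x = b.

This gives the KKT block system:
  [ Q   A^T ] [ x     ]   [-c ]
  [ A    0  ] [ lambda ] = [ b ]

Solving the linear system:
  x*      = (0.2857, 0.7143)
  lambda* = (0.9524)
  f(x*)   = -3.7857

x* = (0.2857, 0.7143), lambda* = (0.9524)


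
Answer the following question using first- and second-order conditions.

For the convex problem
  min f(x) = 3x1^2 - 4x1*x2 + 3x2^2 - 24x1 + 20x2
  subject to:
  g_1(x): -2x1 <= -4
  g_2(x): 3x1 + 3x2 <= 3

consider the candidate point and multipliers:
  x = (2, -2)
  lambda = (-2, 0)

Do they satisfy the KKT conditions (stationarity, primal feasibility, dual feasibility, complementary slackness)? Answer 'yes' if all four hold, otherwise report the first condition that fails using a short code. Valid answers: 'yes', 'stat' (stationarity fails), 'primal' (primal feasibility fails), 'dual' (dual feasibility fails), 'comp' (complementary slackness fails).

Gradient of f: grad f(x) = Q x + c = (-4, 0)
Constraint values g_i(x) = a_i^T x - b_i:
  g_1((2, -2)) = 0
  g_2((2, -2)) = -3
Stationarity residual: grad f(x) + sum_i lambda_i a_i = (0, 0)
  -> stationarity OK
Primal feasibility (all g_i <= 0): OK
Dual feasibility (all lambda_i >= 0): FAILS
Complementary slackness (lambda_i * g_i(x) = 0 for all i): OK

Verdict: the first failing condition is dual_feasibility -> dual.

dual


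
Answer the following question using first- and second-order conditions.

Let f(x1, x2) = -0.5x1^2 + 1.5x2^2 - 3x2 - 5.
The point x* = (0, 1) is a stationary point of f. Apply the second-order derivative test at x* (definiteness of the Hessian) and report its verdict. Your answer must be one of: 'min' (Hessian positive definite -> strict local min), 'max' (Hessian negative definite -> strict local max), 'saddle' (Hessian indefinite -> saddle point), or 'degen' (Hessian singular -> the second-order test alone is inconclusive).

Compute the Hessian H = grad^2 f:
  H = [[-1, 0], [0, 3]]
Verify stationarity: grad f(x*) = H x* + g = (0, 0).
Eigenvalues of H: -1, 3.
Eigenvalues have mixed signs, so H is indefinite -> x* is a saddle point.

saddle


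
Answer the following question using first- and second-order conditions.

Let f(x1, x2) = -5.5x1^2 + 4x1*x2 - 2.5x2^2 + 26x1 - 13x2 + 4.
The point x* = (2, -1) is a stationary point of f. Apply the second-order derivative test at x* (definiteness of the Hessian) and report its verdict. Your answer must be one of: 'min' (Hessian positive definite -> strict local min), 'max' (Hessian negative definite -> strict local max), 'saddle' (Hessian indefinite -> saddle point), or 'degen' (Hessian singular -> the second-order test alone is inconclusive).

Compute the Hessian H = grad^2 f:
  H = [[-11, 4], [4, -5]]
Verify stationarity: grad f(x*) = H x* + g = (0, 0).
Eigenvalues of H: -13, -3.
Both eigenvalues < 0, so H is negative definite -> x* is a strict local max.

max


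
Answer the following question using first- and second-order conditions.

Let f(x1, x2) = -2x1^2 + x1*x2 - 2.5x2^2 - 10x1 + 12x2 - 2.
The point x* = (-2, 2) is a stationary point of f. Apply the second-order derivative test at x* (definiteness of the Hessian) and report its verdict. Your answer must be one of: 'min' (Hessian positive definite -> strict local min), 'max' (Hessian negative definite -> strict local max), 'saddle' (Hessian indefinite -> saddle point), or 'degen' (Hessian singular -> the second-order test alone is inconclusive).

Compute the Hessian H = grad^2 f:
  H = [[-4, 1], [1, -5]]
Verify stationarity: grad f(x*) = H x* + g = (0, 0).
Eigenvalues of H: -5.618, -3.382.
Both eigenvalues < 0, so H is negative definite -> x* is a strict local max.

max


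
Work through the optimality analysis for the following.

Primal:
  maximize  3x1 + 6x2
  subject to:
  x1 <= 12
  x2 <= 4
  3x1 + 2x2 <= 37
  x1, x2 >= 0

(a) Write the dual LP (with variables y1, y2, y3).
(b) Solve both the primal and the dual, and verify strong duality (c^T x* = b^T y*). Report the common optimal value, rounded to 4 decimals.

The standard primal-dual pair for 'max c^T x s.t. A x <= b, x >= 0' is:
  Dual:  min b^T y  s.t.  A^T y >= c,  y >= 0.

So the dual LP is:
  minimize  12y1 + 4y2 + 37y3
  subject to:
    y1 + 3y3 >= 3
    y2 + 2y3 >= 6
    y1, y2, y3 >= 0

Solving the primal: x* = (9.6667, 4).
  primal value c^T x* = 53.
Solving the dual: y* = (0, 4, 1).
  dual value b^T y* = 53.
Strong duality: c^T x* = b^T y*. Confirmed.

53


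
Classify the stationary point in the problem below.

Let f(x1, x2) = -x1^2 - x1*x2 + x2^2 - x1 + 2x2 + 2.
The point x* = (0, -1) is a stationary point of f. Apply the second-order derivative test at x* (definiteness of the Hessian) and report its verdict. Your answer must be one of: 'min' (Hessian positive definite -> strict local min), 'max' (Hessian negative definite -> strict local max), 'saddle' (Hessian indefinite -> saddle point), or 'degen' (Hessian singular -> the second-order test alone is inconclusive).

Compute the Hessian H = grad^2 f:
  H = [[-2, -1], [-1, 2]]
Verify stationarity: grad f(x*) = H x* + g = (0, 0).
Eigenvalues of H: -2.2361, 2.2361.
Eigenvalues have mixed signs, so H is indefinite -> x* is a saddle point.

saddle


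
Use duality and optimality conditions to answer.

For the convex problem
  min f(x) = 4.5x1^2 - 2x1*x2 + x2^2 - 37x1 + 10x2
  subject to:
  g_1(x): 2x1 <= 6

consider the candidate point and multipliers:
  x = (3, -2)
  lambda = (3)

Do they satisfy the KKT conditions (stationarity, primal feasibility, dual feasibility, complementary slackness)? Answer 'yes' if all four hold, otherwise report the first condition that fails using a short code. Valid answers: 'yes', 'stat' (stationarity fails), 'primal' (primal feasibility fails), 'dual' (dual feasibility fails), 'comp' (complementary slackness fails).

Gradient of f: grad f(x) = Q x + c = (-6, 0)
Constraint values g_i(x) = a_i^T x - b_i:
  g_1((3, -2)) = 0
Stationarity residual: grad f(x) + sum_i lambda_i a_i = (0, 0)
  -> stationarity OK
Primal feasibility (all g_i <= 0): OK
Dual feasibility (all lambda_i >= 0): OK
Complementary slackness (lambda_i * g_i(x) = 0 for all i): OK

Verdict: yes, KKT holds.

yes


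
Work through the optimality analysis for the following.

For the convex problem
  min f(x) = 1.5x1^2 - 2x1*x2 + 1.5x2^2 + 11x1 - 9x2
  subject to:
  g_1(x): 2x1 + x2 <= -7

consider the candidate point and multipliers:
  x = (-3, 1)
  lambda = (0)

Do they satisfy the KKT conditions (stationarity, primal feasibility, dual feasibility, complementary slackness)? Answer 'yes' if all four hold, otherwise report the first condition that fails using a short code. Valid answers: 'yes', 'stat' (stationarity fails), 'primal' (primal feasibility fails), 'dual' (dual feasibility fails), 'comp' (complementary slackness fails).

Gradient of f: grad f(x) = Q x + c = (0, 0)
Constraint values g_i(x) = a_i^T x - b_i:
  g_1((-3, 1)) = 2
Stationarity residual: grad f(x) + sum_i lambda_i a_i = (0, 0)
  -> stationarity OK
Primal feasibility (all g_i <= 0): FAILS
Dual feasibility (all lambda_i >= 0): OK
Complementary slackness (lambda_i * g_i(x) = 0 for all i): OK

Verdict: the first failing condition is primal_feasibility -> primal.

primal


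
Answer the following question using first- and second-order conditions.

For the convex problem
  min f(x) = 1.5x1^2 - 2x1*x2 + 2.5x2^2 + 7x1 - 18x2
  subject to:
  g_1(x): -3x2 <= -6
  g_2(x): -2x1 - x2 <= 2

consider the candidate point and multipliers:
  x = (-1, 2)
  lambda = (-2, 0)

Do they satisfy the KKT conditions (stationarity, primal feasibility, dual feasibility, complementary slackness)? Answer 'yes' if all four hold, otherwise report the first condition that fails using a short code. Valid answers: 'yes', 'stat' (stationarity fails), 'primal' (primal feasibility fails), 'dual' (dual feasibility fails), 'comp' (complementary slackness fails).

Gradient of f: grad f(x) = Q x + c = (0, -6)
Constraint values g_i(x) = a_i^T x - b_i:
  g_1((-1, 2)) = 0
  g_2((-1, 2)) = -2
Stationarity residual: grad f(x) + sum_i lambda_i a_i = (0, 0)
  -> stationarity OK
Primal feasibility (all g_i <= 0): OK
Dual feasibility (all lambda_i >= 0): FAILS
Complementary slackness (lambda_i * g_i(x) = 0 for all i): OK

Verdict: the first failing condition is dual_feasibility -> dual.

dual


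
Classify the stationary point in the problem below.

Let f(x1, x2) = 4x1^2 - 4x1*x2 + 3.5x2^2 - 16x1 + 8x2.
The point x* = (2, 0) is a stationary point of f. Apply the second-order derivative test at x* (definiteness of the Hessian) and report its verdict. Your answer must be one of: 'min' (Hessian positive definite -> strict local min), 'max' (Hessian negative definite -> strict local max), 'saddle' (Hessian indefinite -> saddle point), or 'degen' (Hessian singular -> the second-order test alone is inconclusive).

Compute the Hessian H = grad^2 f:
  H = [[8, -4], [-4, 7]]
Verify stationarity: grad f(x*) = H x* + g = (0, 0).
Eigenvalues of H: 3.4689, 11.5311.
Both eigenvalues > 0, so H is positive definite -> x* is a strict local min.

min


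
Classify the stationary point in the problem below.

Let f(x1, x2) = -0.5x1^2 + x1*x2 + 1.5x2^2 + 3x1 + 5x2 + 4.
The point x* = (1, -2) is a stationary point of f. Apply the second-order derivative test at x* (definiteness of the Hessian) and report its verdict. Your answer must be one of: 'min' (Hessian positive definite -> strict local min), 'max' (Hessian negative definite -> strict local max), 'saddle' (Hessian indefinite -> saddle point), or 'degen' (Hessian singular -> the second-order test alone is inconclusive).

Compute the Hessian H = grad^2 f:
  H = [[-1, 1], [1, 3]]
Verify stationarity: grad f(x*) = H x* + g = (0, 0).
Eigenvalues of H: -1.2361, 3.2361.
Eigenvalues have mixed signs, so H is indefinite -> x* is a saddle point.

saddle


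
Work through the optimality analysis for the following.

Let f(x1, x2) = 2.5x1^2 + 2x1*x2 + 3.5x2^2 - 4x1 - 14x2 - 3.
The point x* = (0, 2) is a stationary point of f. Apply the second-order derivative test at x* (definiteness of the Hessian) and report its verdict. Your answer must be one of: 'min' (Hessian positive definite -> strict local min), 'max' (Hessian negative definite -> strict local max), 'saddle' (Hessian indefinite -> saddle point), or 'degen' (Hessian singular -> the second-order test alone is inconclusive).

Compute the Hessian H = grad^2 f:
  H = [[5, 2], [2, 7]]
Verify stationarity: grad f(x*) = H x* + g = (0, 0).
Eigenvalues of H: 3.7639, 8.2361.
Both eigenvalues > 0, so H is positive definite -> x* is a strict local min.

min
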